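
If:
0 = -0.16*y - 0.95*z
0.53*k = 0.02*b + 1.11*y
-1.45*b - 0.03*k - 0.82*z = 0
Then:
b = -0.307997984657392*z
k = -12.4467640748927*z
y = -5.9375*z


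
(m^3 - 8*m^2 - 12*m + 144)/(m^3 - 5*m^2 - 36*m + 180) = (m^2 - 2*m - 24)/(m^2 + m - 30)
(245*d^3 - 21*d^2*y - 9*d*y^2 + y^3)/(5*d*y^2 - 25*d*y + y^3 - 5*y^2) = (49*d^2 - 14*d*y + y^2)/(y*(y - 5))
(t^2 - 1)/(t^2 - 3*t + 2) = (t + 1)/(t - 2)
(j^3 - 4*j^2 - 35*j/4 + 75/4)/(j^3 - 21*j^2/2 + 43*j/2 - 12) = (2*j^2 - 5*j - 25)/(2*(j^2 - 9*j + 8))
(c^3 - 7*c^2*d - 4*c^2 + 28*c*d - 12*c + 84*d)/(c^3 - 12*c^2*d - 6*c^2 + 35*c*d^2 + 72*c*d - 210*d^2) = (c + 2)/(c - 5*d)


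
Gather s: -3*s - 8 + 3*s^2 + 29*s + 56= 3*s^2 + 26*s + 48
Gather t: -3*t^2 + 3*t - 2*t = -3*t^2 + t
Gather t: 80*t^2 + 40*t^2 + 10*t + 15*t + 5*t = 120*t^2 + 30*t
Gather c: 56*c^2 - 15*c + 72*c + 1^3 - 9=56*c^2 + 57*c - 8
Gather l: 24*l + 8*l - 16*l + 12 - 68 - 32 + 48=16*l - 40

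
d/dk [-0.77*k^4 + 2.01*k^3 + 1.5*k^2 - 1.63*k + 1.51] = -3.08*k^3 + 6.03*k^2 + 3.0*k - 1.63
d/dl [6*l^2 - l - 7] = 12*l - 1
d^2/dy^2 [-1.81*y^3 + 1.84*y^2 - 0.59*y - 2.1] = 3.68 - 10.86*y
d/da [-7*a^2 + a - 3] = 1 - 14*a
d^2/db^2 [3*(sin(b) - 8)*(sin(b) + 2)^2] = -27*sin(b)^3 + 48*sin(b)^2 + 102*sin(b) - 24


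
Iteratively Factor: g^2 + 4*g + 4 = (g + 2)*(g + 2)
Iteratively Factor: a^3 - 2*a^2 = (a)*(a^2 - 2*a) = a*(a - 2)*(a)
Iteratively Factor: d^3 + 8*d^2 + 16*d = (d + 4)*(d^2 + 4*d) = (d + 4)^2*(d)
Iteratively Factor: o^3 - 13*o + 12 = (o + 4)*(o^2 - 4*o + 3) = (o - 1)*(o + 4)*(o - 3)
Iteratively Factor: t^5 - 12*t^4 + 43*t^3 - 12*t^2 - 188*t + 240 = (t - 2)*(t^4 - 10*t^3 + 23*t^2 + 34*t - 120) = (t - 4)*(t - 2)*(t^3 - 6*t^2 - t + 30) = (t - 4)*(t - 2)*(t + 2)*(t^2 - 8*t + 15) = (t - 4)*(t - 3)*(t - 2)*(t + 2)*(t - 5)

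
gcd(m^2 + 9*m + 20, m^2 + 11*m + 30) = m + 5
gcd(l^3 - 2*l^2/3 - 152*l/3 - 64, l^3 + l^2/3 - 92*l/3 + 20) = l + 6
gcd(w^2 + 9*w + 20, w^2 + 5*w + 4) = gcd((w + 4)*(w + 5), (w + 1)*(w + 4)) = w + 4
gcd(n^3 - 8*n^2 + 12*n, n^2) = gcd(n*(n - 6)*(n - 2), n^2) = n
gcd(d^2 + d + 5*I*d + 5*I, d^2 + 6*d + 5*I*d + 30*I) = d + 5*I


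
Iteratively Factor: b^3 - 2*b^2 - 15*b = (b + 3)*(b^2 - 5*b) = b*(b + 3)*(b - 5)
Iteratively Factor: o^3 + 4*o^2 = (o)*(o^2 + 4*o) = o^2*(o + 4)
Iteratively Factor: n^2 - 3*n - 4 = (n + 1)*(n - 4)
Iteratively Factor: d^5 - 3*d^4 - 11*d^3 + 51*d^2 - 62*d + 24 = (d - 1)*(d^4 - 2*d^3 - 13*d^2 + 38*d - 24) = (d - 2)*(d - 1)*(d^3 - 13*d + 12) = (d - 3)*(d - 2)*(d - 1)*(d^2 + 3*d - 4) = (d - 3)*(d - 2)*(d - 1)^2*(d + 4)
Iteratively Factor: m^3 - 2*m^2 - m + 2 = (m - 2)*(m^2 - 1) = (m - 2)*(m - 1)*(m + 1)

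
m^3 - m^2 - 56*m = m*(m - 8)*(m + 7)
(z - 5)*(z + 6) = z^2 + z - 30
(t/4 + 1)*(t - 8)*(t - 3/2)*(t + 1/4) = t^4/4 - 21*t^3/16 - 219*t^2/32 + 83*t/8 + 3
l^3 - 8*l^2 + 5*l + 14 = (l - 7)*(l - 2)*(l + 1)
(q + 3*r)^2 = q^2 + 6*q*r + 9*r^2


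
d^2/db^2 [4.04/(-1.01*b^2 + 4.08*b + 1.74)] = (-8.242408*b^2 + 33.296064*b + 4.04*(2.02*b - 4.08)*(4.04*b - 8.16) + 14.199792)/(-1.01*b^2 + 4.08*b + 1.74)^3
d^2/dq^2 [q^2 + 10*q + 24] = 2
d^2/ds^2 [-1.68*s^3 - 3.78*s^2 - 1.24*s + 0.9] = -10.08*s - 7.56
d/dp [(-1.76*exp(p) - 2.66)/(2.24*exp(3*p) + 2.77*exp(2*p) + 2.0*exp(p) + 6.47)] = (7.8848*exp(3*p) + 22.7504*exp(2*p) + 14.7364*exp(p) - 6.0672)*exp(p)/(5.0176*exp(6*p) + 12.4096*exp(5*p) + 16.6329*exp(4*p) + 40.0656*exp(3*p) + 39.8438*exp(2*p) + 25.88*exp(p) + 41.8609)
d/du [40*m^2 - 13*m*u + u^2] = -13*m + 2*u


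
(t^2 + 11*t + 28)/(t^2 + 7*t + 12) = (t + 7)/(t + 3)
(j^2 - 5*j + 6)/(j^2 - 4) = (j - 3)/(j + 2)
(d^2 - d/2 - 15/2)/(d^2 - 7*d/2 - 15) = (d - 3)/(d - 6)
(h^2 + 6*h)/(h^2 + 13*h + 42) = h/(h + 7)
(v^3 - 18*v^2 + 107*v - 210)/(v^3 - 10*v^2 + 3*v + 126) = (v - 5)/(v + 3)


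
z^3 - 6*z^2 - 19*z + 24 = (z - 8)*(z - 1)*(z + 3)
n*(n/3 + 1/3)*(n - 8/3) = n^3/3 - 5*n^2/9 - 8*n/9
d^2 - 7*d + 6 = (d - 6)*(d - 1)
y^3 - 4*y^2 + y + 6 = (y - 3)*(y - 2)*(y + 1)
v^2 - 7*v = v*(v - 7)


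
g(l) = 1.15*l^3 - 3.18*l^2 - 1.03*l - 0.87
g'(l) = 3.45*l^2 - 6.36*l - 1.03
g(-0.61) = -1.69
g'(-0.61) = 4.13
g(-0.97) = -3.91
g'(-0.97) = 8.39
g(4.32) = 28.05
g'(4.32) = 35.88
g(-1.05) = -4.63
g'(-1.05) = 9.45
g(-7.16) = -578.64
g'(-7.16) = 221.37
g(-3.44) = -81.77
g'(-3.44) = 61.67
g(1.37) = -5.29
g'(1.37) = -3.27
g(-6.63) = -468.97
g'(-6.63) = 192.79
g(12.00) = 1516.05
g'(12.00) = 419.45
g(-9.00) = -1087.53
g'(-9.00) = 335.66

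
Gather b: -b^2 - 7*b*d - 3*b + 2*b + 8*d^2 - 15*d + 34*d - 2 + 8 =-b^2 + b*(-7*d - 1) + 8*d^2 + 19*d + 6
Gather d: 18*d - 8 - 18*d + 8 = 0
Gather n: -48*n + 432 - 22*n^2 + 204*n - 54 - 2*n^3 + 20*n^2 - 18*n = -2*n^3 - 2*n^2 + 138*n + 378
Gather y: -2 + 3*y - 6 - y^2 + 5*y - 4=-y^2 + 8*y - 12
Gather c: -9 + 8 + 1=0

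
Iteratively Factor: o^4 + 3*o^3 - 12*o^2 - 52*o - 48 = (o + 3)*(o^3 - 12*o - 16) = (o + 2)*(o + 3)*(o^2 - 2*o - 8) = (o + 2)^2*(o + 3)*(o - 4)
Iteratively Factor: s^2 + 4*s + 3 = (s + 1)*(s + 3)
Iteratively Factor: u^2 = (u)*(u)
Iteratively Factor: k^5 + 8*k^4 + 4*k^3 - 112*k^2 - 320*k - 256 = (k + 2)*(k^4 + 6*k^3 - 8*k^2 - 96*k - 128) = (k + 2)*(k + 4)*(k^3 + 2*k^2 - 16*k - 32) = (k + 2)^2*(k + 4)*(k^2 - 16) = (k - 4)*(k + 2)^2*(k + 4)*(k + 4)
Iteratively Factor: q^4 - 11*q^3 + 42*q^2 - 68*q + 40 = (q - 5)*(q^3 - 6*q^2 + 12*q - 8) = (q - 5)*(q - 2)*(q^2 - 4*q + 4) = (q - 5)*(q - 2)^2*(q - 2)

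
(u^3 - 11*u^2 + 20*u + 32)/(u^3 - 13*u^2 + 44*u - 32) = (u + 1)/(u - 1)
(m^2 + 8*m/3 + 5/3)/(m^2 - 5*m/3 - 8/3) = (3*m + 5)/(3*m - 8)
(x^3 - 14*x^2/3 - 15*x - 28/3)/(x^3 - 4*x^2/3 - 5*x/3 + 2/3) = (3*x^2 - 17*x - 28)/(3*x^2 - 7*x + 2)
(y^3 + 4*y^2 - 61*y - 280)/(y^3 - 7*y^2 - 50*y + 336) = (y + 5)/(y - 6)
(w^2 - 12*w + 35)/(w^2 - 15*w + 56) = (w - 5)/(w - 8)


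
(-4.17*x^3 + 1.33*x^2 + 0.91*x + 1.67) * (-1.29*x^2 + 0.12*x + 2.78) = 5.3793*x^5 - 2.2161*x^4 - 12.6069*x^3 + 1.6523*x^2 + 2.7302*x + 4.6426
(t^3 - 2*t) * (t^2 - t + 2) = t^5 - t^4 + 2*t^2 - 4*t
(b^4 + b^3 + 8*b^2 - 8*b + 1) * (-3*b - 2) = -3*b^5 - 5*b^4 - 26*b^3 + 8*b^2 + 13*b - 2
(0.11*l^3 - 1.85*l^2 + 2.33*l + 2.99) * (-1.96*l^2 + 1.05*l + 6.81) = -0.2156*l^5 + 3.7415*l^4 - 5.7602*l^3 - 16.0124*l^2 + 19.0068*l + 20.3619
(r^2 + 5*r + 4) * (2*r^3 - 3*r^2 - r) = 2*r^5 + 7*r^4 - 8*r^3 - 17*r^2 - 4*r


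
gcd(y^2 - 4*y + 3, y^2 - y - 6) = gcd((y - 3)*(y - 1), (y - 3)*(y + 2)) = y - 3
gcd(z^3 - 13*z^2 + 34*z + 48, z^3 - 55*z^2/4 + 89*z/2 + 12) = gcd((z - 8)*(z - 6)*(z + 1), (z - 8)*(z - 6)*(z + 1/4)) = z^2 - 14*z + 48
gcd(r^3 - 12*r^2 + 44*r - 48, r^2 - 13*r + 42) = r - 6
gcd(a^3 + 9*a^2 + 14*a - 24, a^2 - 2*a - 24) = a + 4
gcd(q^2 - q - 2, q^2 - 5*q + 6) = q - 2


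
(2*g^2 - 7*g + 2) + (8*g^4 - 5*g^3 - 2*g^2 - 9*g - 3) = 8*g^4 - 5*g^3 - 16*g - 1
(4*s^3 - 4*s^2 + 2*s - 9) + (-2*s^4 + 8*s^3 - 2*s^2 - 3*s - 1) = -2*s^4 + 12*s^3 - 6*s^2 - s - 10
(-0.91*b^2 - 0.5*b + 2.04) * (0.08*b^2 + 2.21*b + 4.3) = -0.0728*b^4 - 2.0511*b^3 - 4.8548*b^2 + 2.3584*b + 8.772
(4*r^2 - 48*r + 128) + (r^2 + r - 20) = 5*r^2 - 47*r + 108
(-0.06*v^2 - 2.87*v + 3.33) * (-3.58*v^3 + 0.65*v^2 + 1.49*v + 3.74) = 0.2148*v^5 + 10.2356*v^4 - 13.8763*v^3 - 2.3362*v^2 - 5.7721*v + 12.4542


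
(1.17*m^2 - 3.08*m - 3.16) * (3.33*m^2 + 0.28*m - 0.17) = 3.8961*m^4 - 9.9288*m^3 - 11.5841*m^2 - 0.3612*m + 0.5372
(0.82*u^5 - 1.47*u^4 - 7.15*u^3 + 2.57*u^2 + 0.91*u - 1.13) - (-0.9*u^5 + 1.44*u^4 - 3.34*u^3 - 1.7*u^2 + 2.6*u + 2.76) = 1.72*u^5 - 2.91*u^4 - 3.81*u^3 + 4.27*u^2 - 1.69*u - 3.89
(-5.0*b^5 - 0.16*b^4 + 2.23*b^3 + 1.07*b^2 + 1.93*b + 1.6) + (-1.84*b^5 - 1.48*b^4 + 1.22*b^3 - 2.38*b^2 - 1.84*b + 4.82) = -6.84*b^5 - 1.64*b^4 + 3.45*b^3 - 1.31*b^2 + 0.0899999999999999*b + 6.42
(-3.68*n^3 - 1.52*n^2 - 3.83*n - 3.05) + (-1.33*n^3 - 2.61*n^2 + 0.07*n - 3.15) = -5.01*n^3 - 4.13*n^2 - 3.76*n - 6.2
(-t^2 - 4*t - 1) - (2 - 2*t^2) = t^2 - 4*t - 3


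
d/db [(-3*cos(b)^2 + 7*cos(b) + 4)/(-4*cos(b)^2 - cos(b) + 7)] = (-31*cos(b)^2 + 10*cos(b) - 53)*sin(b)/(-4*sin(b)^2 + cos(b) - 3)^2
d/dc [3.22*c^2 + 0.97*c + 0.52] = 6.44*c + 0.97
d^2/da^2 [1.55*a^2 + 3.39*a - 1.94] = 3.10000000000000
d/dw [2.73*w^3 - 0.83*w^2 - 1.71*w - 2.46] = 8.19*w^2 - 1.66*w - 1.71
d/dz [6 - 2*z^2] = -4*z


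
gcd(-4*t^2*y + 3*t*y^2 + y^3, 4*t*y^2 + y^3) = 4*t*y + y^2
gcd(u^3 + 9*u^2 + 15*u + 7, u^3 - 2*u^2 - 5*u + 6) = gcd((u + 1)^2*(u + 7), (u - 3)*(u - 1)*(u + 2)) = 1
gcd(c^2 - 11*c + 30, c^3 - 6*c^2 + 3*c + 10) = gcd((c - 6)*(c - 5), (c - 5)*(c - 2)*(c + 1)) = c - 5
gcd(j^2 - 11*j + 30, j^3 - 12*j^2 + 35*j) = j - 5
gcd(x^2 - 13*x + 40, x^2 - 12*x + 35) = x - 5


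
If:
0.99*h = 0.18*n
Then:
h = 0.181818181818182*n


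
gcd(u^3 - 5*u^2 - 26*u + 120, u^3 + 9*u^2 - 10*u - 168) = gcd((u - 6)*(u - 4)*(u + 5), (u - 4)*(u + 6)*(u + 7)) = u - 4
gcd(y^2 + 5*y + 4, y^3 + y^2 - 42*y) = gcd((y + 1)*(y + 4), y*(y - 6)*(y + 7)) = 1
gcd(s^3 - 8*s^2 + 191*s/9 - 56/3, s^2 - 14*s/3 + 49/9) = s - 7/3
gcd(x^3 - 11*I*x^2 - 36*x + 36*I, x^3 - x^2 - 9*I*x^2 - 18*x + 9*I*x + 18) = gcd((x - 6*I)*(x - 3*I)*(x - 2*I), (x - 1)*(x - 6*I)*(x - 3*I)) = x^2 - 9*I*x - 18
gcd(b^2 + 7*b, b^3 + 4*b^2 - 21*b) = b^2 + 7*b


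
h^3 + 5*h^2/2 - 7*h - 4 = (h - 2)*(h + 1/2)*(h + 4)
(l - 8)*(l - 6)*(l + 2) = l^3 - 12*l^2 + 20*l + 96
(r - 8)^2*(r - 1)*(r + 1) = r^4 - 16*r^3 + 63*r^2 + 16*r - 64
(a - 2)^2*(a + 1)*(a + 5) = a^4 + 2*a^3 - 15*a^2 + 4*a + 20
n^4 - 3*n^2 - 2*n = n*(n - 2)*(n + 1)^2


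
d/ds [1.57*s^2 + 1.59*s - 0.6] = 3.14*s + 1.59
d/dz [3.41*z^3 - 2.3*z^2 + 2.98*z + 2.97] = 10.23*z^2 - 4.6*z + 2.98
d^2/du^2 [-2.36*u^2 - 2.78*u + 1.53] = -4.72000000000000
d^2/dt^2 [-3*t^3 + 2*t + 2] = -18*t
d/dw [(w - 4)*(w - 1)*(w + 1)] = 3*w^2 - 8*w - 1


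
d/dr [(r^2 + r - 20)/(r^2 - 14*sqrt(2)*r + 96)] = (-2*(r - 7*sqrt(2))*(r^2 + r - 20) + (2*r + 1)*(r^2 - 14*sqrt(2)*r + 96))/(r^2 - 14*sqrt(2)*r + 96)^2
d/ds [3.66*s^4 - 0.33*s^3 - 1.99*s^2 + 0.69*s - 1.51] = 14.64*s^3 - 0.99*s^2 - 3.98*s + 0.69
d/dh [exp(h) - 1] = exp(h)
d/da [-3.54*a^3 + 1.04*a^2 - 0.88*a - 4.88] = -10.62*a^2 + 2.08*a - 0.88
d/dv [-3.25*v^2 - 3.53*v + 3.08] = -6.5*v - 3.53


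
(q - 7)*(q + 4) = q^2 - 3*q - 28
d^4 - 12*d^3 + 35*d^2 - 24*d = d*(d - 8)*(d - 3)*(d - 1)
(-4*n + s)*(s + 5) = -4*n*s - 20*n + s^2 + 5*s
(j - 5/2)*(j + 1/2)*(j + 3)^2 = j^4 + 4*j^3 - 17*j^2/4 - 51*j/2 - 45/4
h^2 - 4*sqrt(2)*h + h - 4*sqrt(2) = (h + 1)*(h - 4*sqrt(2))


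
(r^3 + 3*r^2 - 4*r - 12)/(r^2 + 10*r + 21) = (r^2 - 4)/(r + 7)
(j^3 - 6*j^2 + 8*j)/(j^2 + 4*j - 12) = j*(j - 4)/(j + 6)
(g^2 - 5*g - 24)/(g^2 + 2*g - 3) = (g - 8)/(g - 1)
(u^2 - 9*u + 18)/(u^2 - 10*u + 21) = (u - 6)/(u - 7)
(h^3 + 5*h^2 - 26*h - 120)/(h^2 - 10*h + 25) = (h^2 + 10*h + 24)/(h - 5)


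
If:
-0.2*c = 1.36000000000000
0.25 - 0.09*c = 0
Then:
No Solution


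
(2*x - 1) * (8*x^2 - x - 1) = 16*x^3 - 10*x^2 - x + 1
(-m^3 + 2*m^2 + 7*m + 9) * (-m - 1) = m^4 - m^3 - 9*m^2 - 16*m - 9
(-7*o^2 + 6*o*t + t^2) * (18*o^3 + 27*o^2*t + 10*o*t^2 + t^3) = -126*o^5 - 81*o^4*t + 110*o^3*t^2 + 80*o^2*t^3 + 16*o*t^4 + t^5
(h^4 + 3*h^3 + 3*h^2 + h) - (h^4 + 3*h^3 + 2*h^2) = h^2 + h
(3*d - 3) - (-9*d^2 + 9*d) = 9*d^2 - 6*d - 3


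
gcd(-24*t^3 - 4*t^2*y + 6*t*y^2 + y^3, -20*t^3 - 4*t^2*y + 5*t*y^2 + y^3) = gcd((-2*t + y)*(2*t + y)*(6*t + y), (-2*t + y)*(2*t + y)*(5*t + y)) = -4*t^2 + y^2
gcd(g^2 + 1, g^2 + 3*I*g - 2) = g + I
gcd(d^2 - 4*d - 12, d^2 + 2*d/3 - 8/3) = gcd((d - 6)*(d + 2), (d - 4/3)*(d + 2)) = d + 2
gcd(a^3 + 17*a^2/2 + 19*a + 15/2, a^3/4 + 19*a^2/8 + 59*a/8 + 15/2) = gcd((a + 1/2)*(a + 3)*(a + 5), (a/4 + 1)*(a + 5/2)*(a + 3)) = a + 3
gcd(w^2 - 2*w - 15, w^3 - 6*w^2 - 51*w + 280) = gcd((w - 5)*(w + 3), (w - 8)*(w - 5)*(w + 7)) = w - 5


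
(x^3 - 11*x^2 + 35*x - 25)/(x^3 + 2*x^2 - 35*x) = (x^2 - 6*x + 5)/(x*(x + 7))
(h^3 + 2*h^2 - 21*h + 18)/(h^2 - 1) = (h^2 + 3*h - 18)/(h + 1)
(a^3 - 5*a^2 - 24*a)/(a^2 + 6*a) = (a^2 - 5*a - 24)/(a + 6)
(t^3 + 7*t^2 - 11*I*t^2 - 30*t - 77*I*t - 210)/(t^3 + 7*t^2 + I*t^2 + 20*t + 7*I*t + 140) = (t^2 - 11*I*t - 30)/(t^2 + I*t + 20)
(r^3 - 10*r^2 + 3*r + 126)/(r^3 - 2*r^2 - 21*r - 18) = (r - 7)/(r + 1)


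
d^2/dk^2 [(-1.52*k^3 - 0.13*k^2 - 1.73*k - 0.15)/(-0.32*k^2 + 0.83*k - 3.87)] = (-4.44089209850063e-16*k^5 + 8.88178419700125e-16*k^4 - 1.24712*k^3 - 30.168144*k^2 + 123.495696*k + 14.84301)/(0.032768*k^6 - 0.254976*k^5 + 1.850208*k^4 - 6.739019*k^3 + 22.375953*k^2 - 37.292481*k + 57.960603)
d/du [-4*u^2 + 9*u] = 9 - 8*u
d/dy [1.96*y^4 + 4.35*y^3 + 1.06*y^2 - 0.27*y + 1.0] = 7.84*y^3 + 13.05*y^2 + 2.12*y - 0.27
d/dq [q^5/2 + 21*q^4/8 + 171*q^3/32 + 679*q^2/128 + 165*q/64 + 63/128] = 5*q^4/2 + 21*q^3/2 + 513*q^2/32 + 679*q/64 + 165/64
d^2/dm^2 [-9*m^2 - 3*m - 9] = -18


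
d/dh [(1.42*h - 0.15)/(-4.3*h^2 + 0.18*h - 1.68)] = (6.106*h^2 - 1.29*h - 2.3586)/(18.49*h^4 - 1.548*h^3 + 14.4804*h^2 - 0.6048*h + 2.8224)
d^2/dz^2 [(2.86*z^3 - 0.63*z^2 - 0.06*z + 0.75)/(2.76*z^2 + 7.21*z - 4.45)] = (-2.8421709430404e-14*z^5 + 391.761476*z^3 - 562.71678*z^2 + 424.93758*z + 67.59786)/(21.024576*z^6 + 164.768688*z^5 + 328.733388*z^4 - 156.513959*z^3 - 530.023035*z^2 + 428.328075*z - 88.121125)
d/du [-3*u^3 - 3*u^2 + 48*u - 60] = -9*u^2 - 6*u + 48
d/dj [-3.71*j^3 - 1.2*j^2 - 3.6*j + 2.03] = -11.13*j^2 - 2.4*j - 3.6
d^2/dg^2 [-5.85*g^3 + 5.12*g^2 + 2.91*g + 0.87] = 10.24 - 35.1*g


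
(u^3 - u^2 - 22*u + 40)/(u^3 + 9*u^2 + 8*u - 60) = (u - 4)/(u + 6)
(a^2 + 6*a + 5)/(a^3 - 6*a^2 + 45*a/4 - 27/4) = 4*(a^2 + 6*a + 5)/(4*a^3 - 24*a^2 + 45*a - 27)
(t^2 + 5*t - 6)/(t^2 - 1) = (t + 6)/(t + 1)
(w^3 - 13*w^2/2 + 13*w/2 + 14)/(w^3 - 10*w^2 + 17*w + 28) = (w - 7/2)/(w - 7)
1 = 1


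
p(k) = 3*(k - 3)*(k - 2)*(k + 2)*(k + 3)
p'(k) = 3*(k - 3)*(k - 2)*(k + 2) + 3*(k - 3)*(k - 2)*(k + 3) + 3*(k - 3)*(k + 2)*(k + 3) + 3*(k - 2)*(k + 2)*(k + 3) = 12*k^3 - 78*k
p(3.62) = 112.10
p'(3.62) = 286.90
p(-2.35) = -15.88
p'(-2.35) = 27.57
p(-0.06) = 107.86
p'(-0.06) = 4.68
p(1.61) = 27.07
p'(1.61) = -75.50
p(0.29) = 104.74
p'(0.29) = -22.33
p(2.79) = -13.80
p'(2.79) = 42.99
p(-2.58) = -18.68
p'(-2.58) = -4.84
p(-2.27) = -13.31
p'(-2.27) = 36.70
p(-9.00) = 16632.00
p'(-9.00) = -8046.00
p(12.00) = 56700.00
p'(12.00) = 19800.00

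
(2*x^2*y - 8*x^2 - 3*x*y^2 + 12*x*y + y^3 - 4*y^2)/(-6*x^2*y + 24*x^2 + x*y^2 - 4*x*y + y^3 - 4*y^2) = (-x + y)/(3*x + y)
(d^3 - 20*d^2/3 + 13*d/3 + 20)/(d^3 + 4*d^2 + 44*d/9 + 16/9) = 3*(d^2 - 8*d + 15)/(3*d^2 + 8*d + 4)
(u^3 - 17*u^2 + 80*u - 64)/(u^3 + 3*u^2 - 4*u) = (u^2 - 16*u + 64)/(u*(u + 4))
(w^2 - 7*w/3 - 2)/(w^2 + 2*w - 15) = (w + 2/3)/(w + 5)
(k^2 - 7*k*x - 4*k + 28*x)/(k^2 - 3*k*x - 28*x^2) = (k - 4)/(k + 4*x)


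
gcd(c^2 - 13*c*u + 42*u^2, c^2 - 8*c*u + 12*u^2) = -c + 6*u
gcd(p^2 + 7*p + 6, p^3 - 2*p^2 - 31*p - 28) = p + 1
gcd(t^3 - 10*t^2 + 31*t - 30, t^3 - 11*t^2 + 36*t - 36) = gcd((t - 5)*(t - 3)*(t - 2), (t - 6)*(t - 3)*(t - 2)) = t^2 - 5*t + 6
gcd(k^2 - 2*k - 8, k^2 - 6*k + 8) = k - 4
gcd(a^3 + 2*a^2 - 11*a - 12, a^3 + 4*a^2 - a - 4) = a^2 + 5*a + 4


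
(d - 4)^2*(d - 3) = d^3 - 11*d^2 + 40*d - 48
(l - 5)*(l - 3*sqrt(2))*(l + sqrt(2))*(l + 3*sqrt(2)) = l^4 - 5*l^3 + sqrt(2)*l^3 - 18*l^2 - 5*sqrt(2)*l^2 - 18*sqrt(2)*l + 90*l + 90*sqrt(2)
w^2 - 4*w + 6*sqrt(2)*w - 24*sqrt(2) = (w - 4)*(w + 6*sqrt(2))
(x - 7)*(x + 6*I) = x^2 - 7*x + 6*I*x - 42*I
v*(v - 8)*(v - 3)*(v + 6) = v^4 - 5*v^3 - 42*v^2 + 144*v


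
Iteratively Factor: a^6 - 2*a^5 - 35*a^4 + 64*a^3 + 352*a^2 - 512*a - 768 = (a + 4)*(a^5 - 6*a^4 - 11*a^3 + 108*a^2 - 80*a - 192) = (a - 3)*(a + 4)*(a^4 - 3*a^3 - 20*a^2 + 48*a + 64) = (a - 3)*(a + 1)*(a + 4)*(a^3 - 4*a^2 - 16*a + 64) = (a - 4)*(a - 3)*(a + 1)*(a + 4)*(a^2 - 16) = (a - 4)^2*(a - 3)*(a + 1)*(a + 4)*(a + 4)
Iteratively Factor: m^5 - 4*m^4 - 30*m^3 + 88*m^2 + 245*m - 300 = (m - 5)*(m^4 + m^3 - 25*m^2 - 37*m + 60) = (m - 5)*(m + 4)*(m^3 - 3*m^2 - 13*m + 15) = (m - 5)*(m - 1)*(m + 4)*(m^2 - 2*m - 15) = (m - 5)*(m - 1)*(m + 3)*(m + 4)*(m - 5)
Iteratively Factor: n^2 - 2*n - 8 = (n - 4)*(n + 2)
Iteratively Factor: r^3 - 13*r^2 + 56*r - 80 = (r - 4)*(r^2 - 9*r + 20) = (r - 4)^2*(r - 5)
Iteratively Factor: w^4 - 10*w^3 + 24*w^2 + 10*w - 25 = (w - 5)*(w^3 - 5*w^2 - w + 5) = (w - 5)*(w + 1)*(w^2 - 6*w + 5) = (w - 5)*(w - 1)*(w + 1)*(w - 5)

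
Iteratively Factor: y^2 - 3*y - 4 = (y - 4)*(y + 1)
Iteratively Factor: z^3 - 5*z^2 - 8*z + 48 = (z + 3)*(z^2 - 8*z + 16) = (z - 4)*(z + 3)*(z - 4)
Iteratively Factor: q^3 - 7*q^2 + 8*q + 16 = (q - 4)*(q^2 - 3*q - 4) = (q - 4)*(q + 1)*(q - 4)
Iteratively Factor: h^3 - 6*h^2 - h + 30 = (h - 5)*(h^2 - h - 6) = (h - 5)*(h - 3)*(h + 2)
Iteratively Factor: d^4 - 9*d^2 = (d + 3)*(d^3 - 3*d^2) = d*(d + 3)*(d^2 - 3*d) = d^2*(d + 3)*(d - 3)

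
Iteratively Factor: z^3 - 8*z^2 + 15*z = (z - 3)*(z^2 - 5*z) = z*(z - 3)*(z - 5)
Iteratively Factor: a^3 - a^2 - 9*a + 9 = (a + 3)*(a^2 - 4*a + 3) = (a - 1)*(a + 3)*(a - 3)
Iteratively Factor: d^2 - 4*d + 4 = (d - 2)*(d - 2)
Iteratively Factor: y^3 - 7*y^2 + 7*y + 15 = (y - 5)*(y^2 - 2*y - 3) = (y - 5)*(y - 3)*(y + 1)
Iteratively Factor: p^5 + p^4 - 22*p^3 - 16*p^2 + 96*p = (p + 4)*(p^4 - 3*p^3 - 10*p^2 + 24*p) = (p + 3)*(p + 4)*(p^3 - 6*p^2 + 8*p) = p*(p + 3)*(p + 4)*(p^2 - 6*p + 8) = p*(p - 2)*(p + 3)*(p + 4)*(p - 4)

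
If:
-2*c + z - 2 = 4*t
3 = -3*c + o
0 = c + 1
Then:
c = -1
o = 0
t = z/4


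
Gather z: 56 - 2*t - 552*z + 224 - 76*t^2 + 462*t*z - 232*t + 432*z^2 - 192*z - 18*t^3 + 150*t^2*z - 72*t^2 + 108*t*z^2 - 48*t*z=-18*t^3 - 148*t^2 - 234*t + z^2*(108*t + 432) + z*(150*t^2 + 414*t - 744) + 280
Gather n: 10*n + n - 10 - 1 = 11*n - 11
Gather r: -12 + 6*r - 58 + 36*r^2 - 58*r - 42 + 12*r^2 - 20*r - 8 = 48*r^2 - 72*r - 120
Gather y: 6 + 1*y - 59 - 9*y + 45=-8*y - 8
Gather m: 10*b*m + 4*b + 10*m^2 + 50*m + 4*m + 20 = 4*b + 10*m^2 + m*(10*b + 54) + 20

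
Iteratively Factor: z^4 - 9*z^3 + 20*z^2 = (z)*(z^3 - 9*z^2 + 20*z) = z*(z - 4)*(z^2 - 5*z) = z^2*(z - 4)*(z - 5)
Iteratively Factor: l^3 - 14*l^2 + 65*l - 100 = (l - 5)*(l^2 - 9*l + 20) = (l - 5)^2*(l - 4)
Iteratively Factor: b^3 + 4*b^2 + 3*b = (b + 1)*(b^2 + 3*b) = b*(b + 1)*(b + 3)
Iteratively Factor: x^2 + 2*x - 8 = (x + 4)*(x - 2)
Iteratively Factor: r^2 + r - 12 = (r - 3)*(r + 4)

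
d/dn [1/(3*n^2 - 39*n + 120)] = (13 - 2*n)/(3*(n^2 - 13*n + 40)^2)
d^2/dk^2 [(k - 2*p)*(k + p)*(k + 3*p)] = 6*k + 4*p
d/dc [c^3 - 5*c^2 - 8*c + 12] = 3*c^2 - 10*c - 8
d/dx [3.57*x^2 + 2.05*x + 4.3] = 7.14*x + 2.05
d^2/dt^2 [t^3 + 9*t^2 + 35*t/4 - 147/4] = 6*t + 18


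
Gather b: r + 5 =r + 5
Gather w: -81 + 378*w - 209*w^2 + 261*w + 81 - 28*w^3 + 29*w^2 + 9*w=-28*w^3 - 180*w^2 + 648*w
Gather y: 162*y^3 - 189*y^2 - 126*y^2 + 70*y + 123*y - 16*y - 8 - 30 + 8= 162*y^3 - 315*y^2 + 177*y - 30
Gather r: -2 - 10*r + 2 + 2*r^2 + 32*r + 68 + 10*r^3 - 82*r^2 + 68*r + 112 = 10*r^3 - 80*r^2 + 90*r + 180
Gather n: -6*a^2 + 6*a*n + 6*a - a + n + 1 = -6*a^2 + 5*a + n*(6*a + 1) + 1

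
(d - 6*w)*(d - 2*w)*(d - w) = d^3 - 9*d^2*w + 20*d*w^2 - 12*w^3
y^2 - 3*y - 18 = (y - 6)*(y + 3)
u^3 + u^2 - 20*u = u*(u - 4)*(u + 5)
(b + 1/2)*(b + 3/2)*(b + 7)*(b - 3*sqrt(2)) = b^4 - 3*sqrt(2)*b^3 + 9*b^3 - 27*sqrt(2)*b^2 + 59*b^2/4 - 177*sqrt(2)*b/4 + 21*b/4 - 63*sqrt(2)/4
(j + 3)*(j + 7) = j^2 + 10*j + 21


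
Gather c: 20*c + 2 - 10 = 20*c - 8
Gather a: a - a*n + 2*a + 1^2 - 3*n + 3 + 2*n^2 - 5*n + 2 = a*(3 - n) + 2*n^2 - 8*n + 6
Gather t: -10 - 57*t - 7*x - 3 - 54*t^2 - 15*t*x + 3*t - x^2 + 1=-54*t^2 + t*(-15*x - 54) - x^2 - 7*x - 12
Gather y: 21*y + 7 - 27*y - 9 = -6*y - 2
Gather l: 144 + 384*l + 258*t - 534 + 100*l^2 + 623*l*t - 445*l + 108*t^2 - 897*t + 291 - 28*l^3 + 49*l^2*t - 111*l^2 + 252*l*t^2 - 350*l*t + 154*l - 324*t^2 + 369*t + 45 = -28*l^3 + l^2*(49*t - 11) + l*(252*t^2 + 273*t + 93) - 216*t^2 - 270*t - 54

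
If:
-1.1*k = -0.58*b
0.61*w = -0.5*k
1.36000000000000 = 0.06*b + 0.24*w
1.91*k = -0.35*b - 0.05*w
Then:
No Solution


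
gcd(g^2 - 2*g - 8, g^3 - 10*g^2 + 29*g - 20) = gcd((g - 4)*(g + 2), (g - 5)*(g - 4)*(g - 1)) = g - 4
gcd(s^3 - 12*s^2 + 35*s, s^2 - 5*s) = s^2 - 5*s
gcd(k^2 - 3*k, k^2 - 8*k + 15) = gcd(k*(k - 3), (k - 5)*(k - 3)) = k - 3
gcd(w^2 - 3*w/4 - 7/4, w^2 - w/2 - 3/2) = w + 1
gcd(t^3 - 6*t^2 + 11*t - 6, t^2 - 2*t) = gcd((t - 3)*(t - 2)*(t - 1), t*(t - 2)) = t - 2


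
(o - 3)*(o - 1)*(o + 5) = o^3 + o^2 - 17*o + 15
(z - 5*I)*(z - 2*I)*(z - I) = z^3 - 8*I*z^2 - 17*z + 10*I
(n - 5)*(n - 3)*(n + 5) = n^3 - 3*n^2 - 25*n + 75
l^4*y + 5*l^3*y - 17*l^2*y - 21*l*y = l*(l - 3)*(l + 7)*(l*y + y)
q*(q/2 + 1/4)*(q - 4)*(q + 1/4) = q^4/2 - 13*q^3/8 - 23*q^2/16 - q/4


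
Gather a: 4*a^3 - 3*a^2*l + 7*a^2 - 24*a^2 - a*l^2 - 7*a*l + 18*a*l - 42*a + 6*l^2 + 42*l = 4*a^3 + a^2*(-3*l - 17) + a*(-l^2 + 11*l - 42) + 6*l^2 + 42*l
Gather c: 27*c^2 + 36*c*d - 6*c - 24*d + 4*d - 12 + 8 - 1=27*c^2 + c*(36*d - 6) - 20*d - 5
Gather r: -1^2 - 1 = -2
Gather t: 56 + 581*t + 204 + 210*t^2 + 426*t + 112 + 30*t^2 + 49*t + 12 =240*t^2 + 1056*t + 384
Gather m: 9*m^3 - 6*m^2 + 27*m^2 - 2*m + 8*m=9*m^3 + 21*m^2 + 6*m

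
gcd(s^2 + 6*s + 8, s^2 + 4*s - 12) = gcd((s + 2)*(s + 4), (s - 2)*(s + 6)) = 1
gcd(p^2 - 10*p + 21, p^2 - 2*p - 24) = 1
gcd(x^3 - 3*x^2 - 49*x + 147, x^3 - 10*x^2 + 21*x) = x^2 - 10*x + 21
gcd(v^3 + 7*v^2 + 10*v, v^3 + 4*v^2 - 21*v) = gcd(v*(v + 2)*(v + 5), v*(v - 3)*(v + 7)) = v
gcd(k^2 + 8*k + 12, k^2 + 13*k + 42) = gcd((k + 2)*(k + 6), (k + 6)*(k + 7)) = k + 6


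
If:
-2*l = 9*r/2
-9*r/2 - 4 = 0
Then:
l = 2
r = -8/9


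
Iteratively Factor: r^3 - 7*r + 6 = (r + 3)*(r^2 - 3*r + 2) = (r - 2)*(r + 3)*(r - 1)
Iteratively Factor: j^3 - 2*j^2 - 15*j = (j - 5)*(j^2 + 3*j) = (j - 5)*(j + 3)*(j)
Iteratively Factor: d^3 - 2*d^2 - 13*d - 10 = (d + 1)*(d^2 - 3*d - 10) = (d - 5)*(d + 1)*(d + 2)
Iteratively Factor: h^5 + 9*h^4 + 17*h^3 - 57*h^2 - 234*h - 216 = (h + 3)*(h^4 + 6*h^3 - h^2 - 54*h - 72) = (h + 3)^2*(h^3 + 3*h^2 - 10*h - 24) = (h + 2)*(h + 3)^2*(h^2 + h - 12) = (h - 3)*(h + 2)*(h + 3)^2*(h + 4)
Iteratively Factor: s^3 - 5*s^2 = (s)*(s^2 - 5*s) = s^2*(s - 5)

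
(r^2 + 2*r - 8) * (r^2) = r^4 + 2*r^3 - 8*r^2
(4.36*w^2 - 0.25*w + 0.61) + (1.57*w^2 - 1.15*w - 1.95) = 5.93*w^2 - 1.4*w - 1.34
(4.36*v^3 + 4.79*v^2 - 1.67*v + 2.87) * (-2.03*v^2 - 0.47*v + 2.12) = -8.8508*v^5 - 11.7729*v^4 + 10.382*v^3 + 5.1136*v^2 - 4.8893*v + 6.0844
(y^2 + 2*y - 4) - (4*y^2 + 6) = -3*y^2 + 2*y - 10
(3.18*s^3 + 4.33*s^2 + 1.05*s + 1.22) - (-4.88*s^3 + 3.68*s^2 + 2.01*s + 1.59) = 8.06*s^3 + 0.65*s^2 - 0.96*s - 0.37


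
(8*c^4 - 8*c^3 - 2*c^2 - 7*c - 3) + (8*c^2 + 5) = 8*c^4 - 8*c^3 + 6*c^2 - 7*c + 2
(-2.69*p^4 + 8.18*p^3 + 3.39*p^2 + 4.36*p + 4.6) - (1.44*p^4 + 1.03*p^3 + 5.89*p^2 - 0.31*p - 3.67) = -4.13*p^4 + 7.15*p^3 - 2.5*p^2 + 4.67*p + 8.27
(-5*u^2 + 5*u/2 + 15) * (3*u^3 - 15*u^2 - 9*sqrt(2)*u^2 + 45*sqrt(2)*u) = -15*u^5 + 45*sqrt(2)*u^4 + 165*u^4/2 - 495*sqrt(2)*u^3/2 + 15*u^3/2 - 225*u^2 - 45*sqrt(2)*u^2/2 + 675*sqrt(2)*u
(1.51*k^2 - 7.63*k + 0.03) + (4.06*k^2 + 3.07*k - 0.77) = 5.57*k^2 - 4.56*k - 0.74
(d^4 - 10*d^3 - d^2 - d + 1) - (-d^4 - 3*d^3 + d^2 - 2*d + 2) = 2*d^4 - 7*d^3 - 2*d^2 + d - 1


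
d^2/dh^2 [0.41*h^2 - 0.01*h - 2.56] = 0.820000000000000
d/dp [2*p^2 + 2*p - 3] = 4*p + 2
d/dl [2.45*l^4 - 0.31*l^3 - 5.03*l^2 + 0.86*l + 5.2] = 9.8*l^3 - 0.93*l^2 - 10.06*l + 0.86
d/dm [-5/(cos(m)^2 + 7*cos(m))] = -5*(2*cos(m) + 7)*sin(m)/((cos(m) + 7)^2*cos(m)^2)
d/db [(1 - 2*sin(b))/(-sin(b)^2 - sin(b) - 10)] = (2*sin(b) + cos(2*b) + 20)*cos(b)/(sin(b)^2 + sin(b) + 10)^2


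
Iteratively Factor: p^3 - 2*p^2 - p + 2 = (p + 1)*(p^2 - 3*p + 2) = (p - 1)*(p + 1)*(p - 2)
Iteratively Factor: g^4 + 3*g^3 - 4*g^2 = (g - 1)*(g^3 + 4*g^2) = (g - 1)*(g + 4)*(g^2) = g*(g - 1)*(g + 4)*(g)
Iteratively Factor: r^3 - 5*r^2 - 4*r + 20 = (r - 2)*(r^2 - 3*r - 10) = (r - 5)*(r - 2)*(r + 2)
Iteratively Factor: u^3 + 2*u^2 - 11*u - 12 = (u + 1)*(u^2 + u - 12) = (u + 1)*(u + 4)*(u - 3)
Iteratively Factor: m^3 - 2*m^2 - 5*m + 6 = (m - 1)*(m^2 - m - 6) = (m - 1)*(m + 2)*(m - 3)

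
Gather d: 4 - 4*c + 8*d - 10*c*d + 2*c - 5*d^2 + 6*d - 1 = -2*c - 5*d^2 + d*(14 - 10*c) + 3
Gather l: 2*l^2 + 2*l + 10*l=2*l^2 + 12*l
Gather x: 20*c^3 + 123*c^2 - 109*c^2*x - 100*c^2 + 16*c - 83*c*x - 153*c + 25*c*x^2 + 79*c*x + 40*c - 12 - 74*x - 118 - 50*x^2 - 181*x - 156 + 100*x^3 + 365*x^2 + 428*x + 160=20*c^3 + 23*c^2 - 97*c + 100*x^3 + x^2*(25*c + 315) + x*(-109*c^2 - 4*c + 173) - 126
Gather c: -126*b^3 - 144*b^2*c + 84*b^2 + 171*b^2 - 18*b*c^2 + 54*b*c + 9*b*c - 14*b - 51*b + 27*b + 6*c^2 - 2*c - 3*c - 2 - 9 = -126*b^3 + 255*b^2 - 38*b + c^2*(6 - 18*b) + c*(-144*b^2 + 63*b - 5) - 11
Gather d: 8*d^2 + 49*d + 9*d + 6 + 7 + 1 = 8*d^2 + 58*d + 14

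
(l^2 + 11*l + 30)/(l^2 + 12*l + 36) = (l + 5)/(l + 6)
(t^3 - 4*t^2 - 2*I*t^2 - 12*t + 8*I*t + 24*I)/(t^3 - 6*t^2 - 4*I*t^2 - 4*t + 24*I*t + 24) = (t + 2)/(t - 2*I)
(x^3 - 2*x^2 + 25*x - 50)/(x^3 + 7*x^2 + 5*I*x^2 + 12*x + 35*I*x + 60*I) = (x^2 - x*(2 + 5*I) + 10*I)/(x^2 + 7*x + 12)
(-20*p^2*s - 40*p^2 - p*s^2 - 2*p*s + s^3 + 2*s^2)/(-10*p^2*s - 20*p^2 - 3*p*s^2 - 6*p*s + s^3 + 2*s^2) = (4*p + s)/(2*p + s)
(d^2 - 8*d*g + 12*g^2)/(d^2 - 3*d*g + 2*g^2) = (d - 6*g)/(d - g)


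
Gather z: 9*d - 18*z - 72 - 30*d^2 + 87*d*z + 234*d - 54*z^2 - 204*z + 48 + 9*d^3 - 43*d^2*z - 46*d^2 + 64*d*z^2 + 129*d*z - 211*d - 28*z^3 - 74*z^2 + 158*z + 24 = 9*d^3 - 76*d^2 + 32*d - 28*z^3 + z^2*(64*d - 128) + z*(-43*d^2 + 216*d - 64)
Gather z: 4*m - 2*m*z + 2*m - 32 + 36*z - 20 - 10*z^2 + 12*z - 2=6*m - 10*z^2 + z*(48 - 2*m) - 54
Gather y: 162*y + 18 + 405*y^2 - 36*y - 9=405*y^2 + 126*y + 9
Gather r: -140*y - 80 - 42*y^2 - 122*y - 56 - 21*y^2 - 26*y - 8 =-63*y^2 - 288*y - 144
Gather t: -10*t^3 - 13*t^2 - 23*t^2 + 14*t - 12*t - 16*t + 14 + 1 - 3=-10*t^3 - 36*t^2 - 14*t + 12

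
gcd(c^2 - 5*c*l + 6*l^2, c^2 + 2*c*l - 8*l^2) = c - 2*l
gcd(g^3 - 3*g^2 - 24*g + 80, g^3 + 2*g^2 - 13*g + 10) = g + 5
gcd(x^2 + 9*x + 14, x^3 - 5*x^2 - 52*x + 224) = x + 7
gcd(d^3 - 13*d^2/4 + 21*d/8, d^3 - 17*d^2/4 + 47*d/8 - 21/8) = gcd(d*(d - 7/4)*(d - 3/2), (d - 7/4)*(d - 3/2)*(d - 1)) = d^2 - 13*d/4 + 21/8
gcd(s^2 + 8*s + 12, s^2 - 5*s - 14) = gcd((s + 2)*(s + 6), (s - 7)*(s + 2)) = s + 2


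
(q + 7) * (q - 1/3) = q^2 + 20*q/3 - 7/3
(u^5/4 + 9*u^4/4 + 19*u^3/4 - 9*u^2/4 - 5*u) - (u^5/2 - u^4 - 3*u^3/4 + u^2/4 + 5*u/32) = -u^5/4 + 13*u^4/4 + 11*u^3/2 - 5*u^2/2 - 165*u/32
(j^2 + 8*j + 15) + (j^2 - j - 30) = 2*j^2 + 7*j - 15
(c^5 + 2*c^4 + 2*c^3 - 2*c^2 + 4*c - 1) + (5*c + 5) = c^5 + 2*c^4 + 2*c^3 - 2*c^2 + 9*c + 4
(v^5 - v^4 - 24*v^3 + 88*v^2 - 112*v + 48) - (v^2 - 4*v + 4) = v^5 - v^4 - 24*v^3 + 87*v^2 - 108*v + 44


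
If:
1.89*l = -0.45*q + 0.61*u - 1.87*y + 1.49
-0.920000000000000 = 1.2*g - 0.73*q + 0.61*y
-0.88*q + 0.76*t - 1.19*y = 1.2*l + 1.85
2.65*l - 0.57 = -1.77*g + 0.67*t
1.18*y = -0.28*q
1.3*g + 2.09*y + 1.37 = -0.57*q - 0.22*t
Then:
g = -1.96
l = 3.02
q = -1.64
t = 5.91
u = 6.90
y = 0.39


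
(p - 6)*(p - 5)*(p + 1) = p^3 - 10*p^2 + 19*p + 30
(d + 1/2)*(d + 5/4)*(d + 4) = d^3 + 23*d^2/4 + 61*d/8 + 5/2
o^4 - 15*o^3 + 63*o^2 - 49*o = o*(o - 7)^2*(o - 1)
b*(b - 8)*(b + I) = b^3 - 8*b^2 + I*b^2 - 8*I*b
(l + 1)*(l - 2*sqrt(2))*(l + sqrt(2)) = l^3 - sqrt(2)*l^2 + l^2 - 4*l - sqrt(2)*l - 4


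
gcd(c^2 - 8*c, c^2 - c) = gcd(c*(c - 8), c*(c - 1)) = c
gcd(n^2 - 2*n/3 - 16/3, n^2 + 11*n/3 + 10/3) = n + 2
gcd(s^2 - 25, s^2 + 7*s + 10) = s + 5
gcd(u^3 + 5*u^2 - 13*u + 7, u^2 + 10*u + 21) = u + 7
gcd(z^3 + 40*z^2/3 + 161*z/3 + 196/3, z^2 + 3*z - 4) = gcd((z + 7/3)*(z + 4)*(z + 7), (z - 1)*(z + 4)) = z + 4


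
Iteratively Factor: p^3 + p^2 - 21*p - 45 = (p + 3)*(p^2 - 2*p - 15) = (p + 3)^2*(p - 5)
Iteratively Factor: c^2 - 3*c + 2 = (c - 2)*(c - 1)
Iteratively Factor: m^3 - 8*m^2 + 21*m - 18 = (m - 3)*(m^2 - 5*m + 6) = (m - 3)^2*(m - 2)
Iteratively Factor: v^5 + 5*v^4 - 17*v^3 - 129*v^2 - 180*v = (v + 3)*(v^4 + 2*v^3 - 23*v^2 - 60*v) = v*(v + 3)*(v^3 + 2*v^2 - 23*v - 60) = v*(v - 5)*(v + 3)*(v^2 + 7*v + 12) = v*(v - 5)*(v + 3)^2*(v + 4)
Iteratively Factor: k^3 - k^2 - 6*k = (k + 2)*(k^2 - 3*k) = (k - 3)*(k + 2)*(k)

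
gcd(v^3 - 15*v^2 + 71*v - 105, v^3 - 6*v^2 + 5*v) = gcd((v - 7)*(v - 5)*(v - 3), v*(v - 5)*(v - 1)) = v - 5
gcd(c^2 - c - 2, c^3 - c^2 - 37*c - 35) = c + 1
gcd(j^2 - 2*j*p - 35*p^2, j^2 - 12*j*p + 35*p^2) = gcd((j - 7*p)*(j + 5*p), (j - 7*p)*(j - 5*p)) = -j + 7*p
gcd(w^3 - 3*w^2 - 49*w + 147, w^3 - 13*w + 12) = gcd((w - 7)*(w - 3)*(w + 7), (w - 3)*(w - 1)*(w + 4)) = w - 3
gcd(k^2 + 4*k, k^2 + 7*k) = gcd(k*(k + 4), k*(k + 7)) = k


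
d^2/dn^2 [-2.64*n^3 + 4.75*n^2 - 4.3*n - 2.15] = 9.5 - 15.84*n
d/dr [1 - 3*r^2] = -6*r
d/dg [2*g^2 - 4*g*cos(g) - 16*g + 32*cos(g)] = 4*g*sin(g) + 4*g - 32*sin(g) - 4*cos(g) - 16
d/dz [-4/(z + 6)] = 4/(z + 6)^2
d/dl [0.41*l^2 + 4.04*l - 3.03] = 0.82*l + 4.04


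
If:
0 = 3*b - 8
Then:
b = 8/3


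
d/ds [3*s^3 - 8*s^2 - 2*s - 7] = 9*s^2 - 16*s - 2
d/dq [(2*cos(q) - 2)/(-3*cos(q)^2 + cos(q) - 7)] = 6*(sin(q)^2 + 2*cos(q) + 1)*sin(q)/(3*sin(q)^2 + cos(q) - 10)^2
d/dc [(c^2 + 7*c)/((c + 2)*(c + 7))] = 2/(c^2 + 4*c + 4)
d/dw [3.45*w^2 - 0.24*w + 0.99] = 6.9*w - 0.24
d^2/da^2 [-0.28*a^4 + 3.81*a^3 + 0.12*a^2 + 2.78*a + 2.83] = -3.36*a^2 + 22.86*a + 0.24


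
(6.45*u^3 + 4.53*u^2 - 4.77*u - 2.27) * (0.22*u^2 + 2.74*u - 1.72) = 1.419*u^5 + 18.6696*u^4 + 0.268800000000003*u^3 - 21.3608*u^2 + 1.9846*u + 3.9044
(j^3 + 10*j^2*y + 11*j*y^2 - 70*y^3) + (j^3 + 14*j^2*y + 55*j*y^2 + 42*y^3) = 2*j^3 + 24*j^2*y + 66*j*y^2 - 28*y^3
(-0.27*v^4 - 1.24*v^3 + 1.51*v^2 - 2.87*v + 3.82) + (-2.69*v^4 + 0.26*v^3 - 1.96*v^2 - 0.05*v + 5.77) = -2.96*v^4 - 0.98*v^3 - 0.45*v^2 - 2.92*v + 9.59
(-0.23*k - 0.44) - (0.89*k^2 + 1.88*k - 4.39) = -0.89*k^2 - 2.11*k + 3.95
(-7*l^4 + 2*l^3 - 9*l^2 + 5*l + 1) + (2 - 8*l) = -7*l^4 + 2*l^3 - 9*l^2 - 3*l + 3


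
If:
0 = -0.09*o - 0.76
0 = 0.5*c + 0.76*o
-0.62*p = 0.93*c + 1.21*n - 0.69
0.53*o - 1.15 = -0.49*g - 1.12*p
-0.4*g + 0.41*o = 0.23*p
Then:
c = 12.84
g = -15.42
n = -15.33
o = -8.44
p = 11.77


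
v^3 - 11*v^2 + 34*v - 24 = (v - 6)*(v - 4)*(v - 1)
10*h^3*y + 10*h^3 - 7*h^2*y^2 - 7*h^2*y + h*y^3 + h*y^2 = (-5*h + y)*(-2*h + y)*(h*y + h)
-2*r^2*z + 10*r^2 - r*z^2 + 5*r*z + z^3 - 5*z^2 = (-2*r + z)*(r + z)*(z - 5)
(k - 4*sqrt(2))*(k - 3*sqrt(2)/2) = k^2 - 11*sqrt(2)*k/2 + 12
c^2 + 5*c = c*(c + 5)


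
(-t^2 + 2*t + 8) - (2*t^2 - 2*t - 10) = -3*t^2 + 4*t + 18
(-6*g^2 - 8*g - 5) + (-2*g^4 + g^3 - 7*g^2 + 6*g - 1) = -2*g^4 + g^3 - 13*g^2 - 2*g - 6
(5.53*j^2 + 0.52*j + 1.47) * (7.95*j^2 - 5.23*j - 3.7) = 43.9635*j^4 - 24.7879*j^3 - 11.4941*j^2 - 9.6121*j - 5.439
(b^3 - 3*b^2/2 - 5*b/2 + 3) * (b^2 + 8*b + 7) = b^5 + 13*b^4/2 - 15*b^3/2 - 55*b^2/2 + 13*b/2 + 21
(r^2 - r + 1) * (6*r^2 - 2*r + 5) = 6*r^4 - 8*r^3 + 13*r^2 - 7*r + 5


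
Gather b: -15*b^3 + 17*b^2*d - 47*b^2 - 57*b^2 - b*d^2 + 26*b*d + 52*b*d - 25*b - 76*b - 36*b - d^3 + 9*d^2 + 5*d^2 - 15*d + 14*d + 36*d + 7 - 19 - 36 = -15*b^3 + b^2*(17*d - 104) + b*(-d^2 + 78*d - 137) - d^3 + 14*d^2 + 35*d - 48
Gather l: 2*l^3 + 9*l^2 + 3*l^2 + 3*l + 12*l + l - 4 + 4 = 2*l^3 + 12*l^2 + 16*l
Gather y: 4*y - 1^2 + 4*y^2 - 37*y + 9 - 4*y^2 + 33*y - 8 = 0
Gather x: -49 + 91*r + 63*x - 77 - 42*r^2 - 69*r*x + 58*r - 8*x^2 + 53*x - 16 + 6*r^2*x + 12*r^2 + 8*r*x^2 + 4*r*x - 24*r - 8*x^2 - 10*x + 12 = -30*r^2 + 125*r + x^2*(8*r - 16) + x*(6*r^2 - 65*r + 106) - 130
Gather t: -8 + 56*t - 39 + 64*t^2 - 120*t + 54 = 64*t^2 - 64*t + 7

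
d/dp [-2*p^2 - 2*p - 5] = -4*p - 2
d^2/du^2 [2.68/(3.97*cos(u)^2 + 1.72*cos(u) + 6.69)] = (-168.956848*(1 - cos(u)^2)^2 - 54.900336*cos(u)^3 + 192.30876*cos(u)^2 + 140.638896*cos(u) + 42.456024)/(3.97*cos(u)^2 + 1.72*cos(u) + 6.69)^3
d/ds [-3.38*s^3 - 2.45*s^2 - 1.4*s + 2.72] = -10.14*s^2 - 4.9*s - 1.4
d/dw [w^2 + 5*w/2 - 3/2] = 2*w + 5/2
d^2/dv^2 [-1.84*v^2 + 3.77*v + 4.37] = -3.68000000000000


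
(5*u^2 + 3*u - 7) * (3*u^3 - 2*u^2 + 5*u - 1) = 15*u^5 - u^4 - 2*u^3 + 24*u^2 - 38*u + 7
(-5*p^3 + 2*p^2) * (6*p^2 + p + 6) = -30*p^5 + 7*p^4 - 28*p^3 + 12*p^2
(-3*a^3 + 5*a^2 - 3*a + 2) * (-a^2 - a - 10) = 3*a^5 - 2*a^4 + 28*a^3 - 49*a^2 + 28*a - 20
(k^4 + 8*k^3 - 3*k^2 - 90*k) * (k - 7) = k^5 + k^4 - 59*k^3 - 69*k^2 + 630*k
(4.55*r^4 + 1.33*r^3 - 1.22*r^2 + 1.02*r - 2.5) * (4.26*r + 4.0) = 19.383*r^5 + 23.8658*r^4 + 0.122800000000001*r^3 - 0.5348*r^2 - 6.57*r - 10.0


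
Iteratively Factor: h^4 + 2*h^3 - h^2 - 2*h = (h + 1)*(h^3 + h^2 - 2*h) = (h + 1)*(h + 2)*(h^2 - h) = h*(h + 1)*(h + 2)*(h - 1)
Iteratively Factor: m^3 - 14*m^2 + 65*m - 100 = (m - 5)*(m^2 - 9*m + 20) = (m - 5)*(m - 4)*(m - 5)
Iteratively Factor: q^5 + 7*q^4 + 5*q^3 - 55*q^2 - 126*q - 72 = (q - 3)*(q^4 + 10*q^3 + 35*q^2 + 50*q + 24) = (q - 3)*(q + 2)*(q^3 + 8*q^2 + 19*q + 12) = (q - 3)*(q + 1)*(q + 2)*(q^2 + 7*q + 12) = (q - 3)*(q + 1)*(q + 2)*(q + 3)*(q + 4)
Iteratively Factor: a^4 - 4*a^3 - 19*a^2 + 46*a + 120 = (a + 3)*(a^3 - 7*a^2 + 2*a + 40) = (a - 5)*(a + 3)*(a^2 - 2*a - 8) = (a - 5)*(a + 2)*(a + 3)*(a - 4)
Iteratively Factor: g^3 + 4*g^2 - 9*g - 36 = (g + 3)*(g^2 + g - 12) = (g + 3)*(g + 4)*(g - 3)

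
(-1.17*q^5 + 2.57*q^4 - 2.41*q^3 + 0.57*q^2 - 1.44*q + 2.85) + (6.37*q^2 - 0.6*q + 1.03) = -1.17*q^5 + 2.57*q^4 - 2.41*q^3 + 6.94*q^2 - 2.04*q + 3.88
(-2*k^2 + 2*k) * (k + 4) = -2*k^3 - 6*k^2 + 8*k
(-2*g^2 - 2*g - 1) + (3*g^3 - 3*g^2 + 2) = 3*g^3 - 5*g^2 - 2*g + 1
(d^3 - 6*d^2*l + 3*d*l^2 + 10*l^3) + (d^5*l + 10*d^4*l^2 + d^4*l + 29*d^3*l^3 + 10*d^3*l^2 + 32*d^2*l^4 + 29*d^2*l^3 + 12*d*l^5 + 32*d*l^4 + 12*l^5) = d^5*l + 10*d^4*l^2 + d^4*l + 29*d^3*l^3 + 10*d^3*l^2 + d^3 + 32*d^2*l^4 + 29*d^2*l^3 - 6*d^2*l + 12*d*l^5 + 32*d*l^4 + 3*d*l^2 + 12*l^5 + 10*l^3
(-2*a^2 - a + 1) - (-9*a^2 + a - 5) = 7*a^2 - 2*a + 6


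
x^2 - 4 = (x - 2)*(x + 2)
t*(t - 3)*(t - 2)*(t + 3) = t^4 - 2*t^3 - 9*t^2 + 18*t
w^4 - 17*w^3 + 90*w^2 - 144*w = w*(w - 8)*(w - 6)*(w - 3)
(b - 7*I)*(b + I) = b^2 - 6*I*b + 7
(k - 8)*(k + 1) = k^2 - 7*k - 8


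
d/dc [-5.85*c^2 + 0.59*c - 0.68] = 0.59 - 11.7*c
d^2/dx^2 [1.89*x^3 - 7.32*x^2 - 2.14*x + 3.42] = 11.34*x - 14.64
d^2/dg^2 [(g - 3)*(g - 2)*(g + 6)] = 6*g + 2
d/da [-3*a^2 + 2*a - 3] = 2 - 6*a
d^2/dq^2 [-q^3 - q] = -6*q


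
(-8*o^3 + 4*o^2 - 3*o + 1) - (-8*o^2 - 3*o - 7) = -8*o^3 + 12*o^2 + 8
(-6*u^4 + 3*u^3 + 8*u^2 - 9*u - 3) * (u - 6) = -6*u^5 + 39*u^4 - 10*u^3 - 57*u^2 + 51*u + 18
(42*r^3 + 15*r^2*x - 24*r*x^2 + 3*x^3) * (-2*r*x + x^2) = -84*r^4*x + 12*r^3*x^2 + 63*r^2*x^3 - 30*r*x^4 + 3*x^5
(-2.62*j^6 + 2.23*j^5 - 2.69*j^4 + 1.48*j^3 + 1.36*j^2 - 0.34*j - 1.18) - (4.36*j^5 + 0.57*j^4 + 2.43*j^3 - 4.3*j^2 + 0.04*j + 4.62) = -2.62*j^6 - 2.13*j^5 - 3.26*j^4 - 0.95*j^3 + 5.66*j^2 - 0.38*j - 5.8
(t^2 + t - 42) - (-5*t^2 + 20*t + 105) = 6*t^2 - 19*t - 147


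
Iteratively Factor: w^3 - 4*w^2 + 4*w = (w)*(w^2 - 4*w + 4) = w*(w - 2)*(w - 2)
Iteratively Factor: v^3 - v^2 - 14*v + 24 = (v + 4)*(v^2 - 5*v + 6) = (v - 2)*(v + 4)*(v - 3)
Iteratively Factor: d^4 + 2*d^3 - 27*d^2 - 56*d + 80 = (d - 1)*(d^3 + 3*d^2 - 24*d - 80) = (d - 5)*(d - 1)*(d^2 + 8*d + 16) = (d - 5)*(d - 1)*(d + 4)*(d + 4)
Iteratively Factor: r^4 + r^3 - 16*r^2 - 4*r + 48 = (r - 2)*(r^3 + 3*r^2 - 10*r - 24) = (r - 2)*(r + 4)*(r^2 - r - 6) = (r - 2)*(r + 2)*(r + 4)*(r - 3)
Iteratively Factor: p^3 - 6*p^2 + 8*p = (p - 2)*(p^2 - 4*p) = (p - 4)*(p - 2)*(p)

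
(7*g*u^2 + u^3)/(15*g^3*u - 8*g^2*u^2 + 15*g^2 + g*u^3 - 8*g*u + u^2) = u^2*(7*g + u)/(15*g^3*u - 8*g^2*u^2 + 15*g^2 + g*u^3 - 8*g*u + u^2)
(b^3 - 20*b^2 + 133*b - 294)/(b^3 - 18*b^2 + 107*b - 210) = (b - 7)/(b - 5)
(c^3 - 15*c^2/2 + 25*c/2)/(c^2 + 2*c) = (2*c^2 - 15*c + 25)/(2*(c + 2))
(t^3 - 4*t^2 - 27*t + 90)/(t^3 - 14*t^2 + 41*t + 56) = (t^3 - 4*t^2 - 27*t + 90)/(t^3 - 14*t^2 + 41*t + 56)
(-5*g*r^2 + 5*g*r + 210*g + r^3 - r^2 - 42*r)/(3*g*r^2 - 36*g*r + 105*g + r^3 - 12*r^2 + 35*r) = (-5*g*r - 30*g + r^2 + 6*r)/(3*g*r - 15*g + r^2 - 5*r)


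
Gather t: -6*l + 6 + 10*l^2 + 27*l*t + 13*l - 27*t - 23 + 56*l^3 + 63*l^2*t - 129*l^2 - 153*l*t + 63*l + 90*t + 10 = 56*l^3 - 119*l^2 + 70*l + t*(63*l^2 - 126*l + 63) - 7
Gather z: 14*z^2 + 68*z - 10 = 14*z^2 + 68*z - 10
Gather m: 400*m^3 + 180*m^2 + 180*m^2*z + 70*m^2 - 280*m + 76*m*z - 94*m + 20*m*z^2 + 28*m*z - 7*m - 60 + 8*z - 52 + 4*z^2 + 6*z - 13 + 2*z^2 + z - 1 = 400*m^3 + m^2*(180*z + 250) + m*(20*z^2 + 104*z - 381) + 6*z^2 + 15*z - 126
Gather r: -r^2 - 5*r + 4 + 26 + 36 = -r^2 - 5*r + 66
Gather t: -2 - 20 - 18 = -40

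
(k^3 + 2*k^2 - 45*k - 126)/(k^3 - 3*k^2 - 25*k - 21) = (k + 6)/(k + 1)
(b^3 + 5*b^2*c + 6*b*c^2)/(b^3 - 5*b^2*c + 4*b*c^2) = (b^2 + 5*b*c + 6*c^2)/(b^2 - 5*b*c + 4*c^2)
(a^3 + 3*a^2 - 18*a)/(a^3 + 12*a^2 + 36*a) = (a - 3)/(a + 6)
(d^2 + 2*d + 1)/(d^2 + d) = (d + 1)/d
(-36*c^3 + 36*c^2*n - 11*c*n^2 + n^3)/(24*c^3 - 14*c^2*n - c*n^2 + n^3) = (-6*c + n)/(4*c + n)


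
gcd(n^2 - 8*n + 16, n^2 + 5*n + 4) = 1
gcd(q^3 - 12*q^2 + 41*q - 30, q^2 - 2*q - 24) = q - 6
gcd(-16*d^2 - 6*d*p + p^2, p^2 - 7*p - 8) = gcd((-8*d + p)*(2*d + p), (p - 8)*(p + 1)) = 1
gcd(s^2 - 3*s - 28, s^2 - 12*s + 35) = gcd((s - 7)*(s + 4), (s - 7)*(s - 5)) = s - 7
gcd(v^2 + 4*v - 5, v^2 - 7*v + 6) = v - 1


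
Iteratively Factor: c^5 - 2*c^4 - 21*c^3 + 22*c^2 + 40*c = (c - 5)*(c^4 + 3*c^3 - 6*c^2 - 8*c) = (c - 5)*(c + 1)*(c^3 + 2*c^2 - 8*c) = (c - 5)*(c - 2)*(c + 1)*(c^2 + 4*c) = (c - 5)*(c - 2)*(c + 1)*(c + 4)*(c)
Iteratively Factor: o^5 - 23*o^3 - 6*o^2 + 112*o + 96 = (o + 2)*(o^4 - 2*o^3 - 19*o^2 + 32*o + 48) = (o - 3)*(o + 2)*(o^3 + o^2 - 16*o - 16) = (o - 3)*(o + 1)*(o + 2)*(o^2 - 16) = (o - 4)*(o - 3)*(o + 1)*(o + 2)*(o + 4)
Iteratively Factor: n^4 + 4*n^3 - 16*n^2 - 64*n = (n + 4)*(n^3 - 16*n) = n*(n + 4)*(n^2 - 16) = n*(n - 4)*(n + 4)*(n + 4)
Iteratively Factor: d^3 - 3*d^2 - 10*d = (d + 2)*(d^2 - 5*d) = d*(d + 2)*(d - 5)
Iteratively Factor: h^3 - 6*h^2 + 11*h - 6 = (h - 1)*(h^2 - 5*h + 6) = (h - 2)*(h - 1)*(h - 3)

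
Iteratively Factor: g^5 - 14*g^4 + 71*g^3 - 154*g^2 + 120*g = (g - 2)*(g^4 - 12*g^3 + 47*g^2 - 60*g) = (g - 5)*(g - 2)*(g^3 - 7*g^2 + 12*g) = g*(g - 5)*(g - 2)*(g^2 - 7*g + 12) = g*(g - 5)*(g - 4)*(g - 2)*(g - 3)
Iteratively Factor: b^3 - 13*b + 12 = (b + 4)*(b^2 - 4*b + 3) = (b - 1)*(b + 4)*(b - 3)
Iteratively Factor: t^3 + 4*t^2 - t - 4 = (t + 1)*(t^2 + 3*t - 4) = (t - 1)*(t + 1)*(t + 4)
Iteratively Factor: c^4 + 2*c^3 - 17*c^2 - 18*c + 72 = (c + 4)*(c^3 - 2*c^2 - 9*c + 18) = (c + 3)*(c + 4)*(c^2 - 5*c + 6) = (c - 2)*(c + 3)*(c + 4)*(c - 3)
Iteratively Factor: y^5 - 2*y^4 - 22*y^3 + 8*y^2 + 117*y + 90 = (y - 3)*(y^4 + y^3 - 19*y^2 - 49*y - 30) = (y - 5)*(y - 3)*(y^3 + 6*y^2 + 11*y + 6) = (y - 5)*(y - 3)*(y + 1)*(y^2 + 5*y + 6) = (y - 5)*(y - 3)*(y + 1)*(y + 2)*(y + 3)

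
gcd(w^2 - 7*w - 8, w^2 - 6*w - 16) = w - 8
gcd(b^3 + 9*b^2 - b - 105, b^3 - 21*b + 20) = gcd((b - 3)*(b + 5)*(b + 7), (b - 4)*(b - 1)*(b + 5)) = b + 5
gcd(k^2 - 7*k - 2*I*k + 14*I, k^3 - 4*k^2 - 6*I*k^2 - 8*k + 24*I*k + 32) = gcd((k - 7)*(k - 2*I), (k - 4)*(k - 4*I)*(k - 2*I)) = k - 2*I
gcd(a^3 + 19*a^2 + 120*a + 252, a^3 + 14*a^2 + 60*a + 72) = a^2 + 12*a + 36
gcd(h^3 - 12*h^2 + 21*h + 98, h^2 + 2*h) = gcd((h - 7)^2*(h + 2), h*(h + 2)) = h + 2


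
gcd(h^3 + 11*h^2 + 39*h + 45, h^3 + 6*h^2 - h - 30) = h^2 + 8*h + 15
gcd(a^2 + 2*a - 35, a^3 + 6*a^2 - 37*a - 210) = a + 7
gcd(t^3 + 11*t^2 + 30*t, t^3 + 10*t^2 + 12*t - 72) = t + 6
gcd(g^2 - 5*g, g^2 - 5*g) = g^2 - 5*g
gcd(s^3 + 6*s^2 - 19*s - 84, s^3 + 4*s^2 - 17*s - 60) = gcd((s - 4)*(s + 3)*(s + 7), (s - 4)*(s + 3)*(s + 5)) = s^2 - s - 12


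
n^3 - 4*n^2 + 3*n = n*(n - 3)*(n - 1)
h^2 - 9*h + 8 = (h - 8)*(h - 1)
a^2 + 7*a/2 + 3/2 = (a + 1/2)*(a + 3)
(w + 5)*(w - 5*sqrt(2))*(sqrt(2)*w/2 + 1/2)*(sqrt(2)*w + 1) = w^4 - 4*sqrt(2)*w^3 + 5*w^3 - 20*sqrt(2)*w^2 - 19*w^2/2 - 95*w/2 - 5*sqrt(2)*w/2 - 25*sqrt(2)/2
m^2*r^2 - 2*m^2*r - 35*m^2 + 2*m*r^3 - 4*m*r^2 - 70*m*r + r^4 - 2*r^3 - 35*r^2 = (m + r)^2*(r - 7)*(r + 5)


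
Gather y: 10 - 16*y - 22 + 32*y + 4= 16*y - 8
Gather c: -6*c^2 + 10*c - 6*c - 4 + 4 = -6*c^2 + 4*c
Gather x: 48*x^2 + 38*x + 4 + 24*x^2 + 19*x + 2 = 72*x^2 + 57*x + 6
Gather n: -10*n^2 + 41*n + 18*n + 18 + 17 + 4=-10*n^2 + 59*n + 39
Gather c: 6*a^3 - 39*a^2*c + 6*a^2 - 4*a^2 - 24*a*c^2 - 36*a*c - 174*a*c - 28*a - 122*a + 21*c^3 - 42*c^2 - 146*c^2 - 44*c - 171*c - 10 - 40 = 6*a^3 + 2*a^2 - 150*a + 21*c^3 + c^2*(-24*a - 188) + c*(-39*a^2 - 210*a - 215) - 50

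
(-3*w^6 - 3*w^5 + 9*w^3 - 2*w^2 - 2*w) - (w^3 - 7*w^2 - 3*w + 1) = -3*w^6 - 3*w^5 + 8*w^3 + 5*w^2 + w - 1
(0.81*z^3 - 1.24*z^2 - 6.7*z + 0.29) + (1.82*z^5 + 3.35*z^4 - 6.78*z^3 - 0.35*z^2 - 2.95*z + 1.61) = 1.82*z^5 + 3.35*z^4 - 5.97*z^3 - 1.59*z^2 - 9.65*z + 1.9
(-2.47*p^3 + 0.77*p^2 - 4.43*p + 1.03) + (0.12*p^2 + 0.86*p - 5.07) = -2.47*p^3 + 0.89*p^2 - 3.57*p - 4.04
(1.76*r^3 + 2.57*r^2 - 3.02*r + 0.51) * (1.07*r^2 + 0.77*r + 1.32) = 1.8832*r^5 + 4.1051*r^4 + 1.0707*r^3 + 1.6127*r^2 - 3.5937*r + 0.6732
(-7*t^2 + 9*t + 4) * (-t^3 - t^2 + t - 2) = 7*t^5 - 2*t^4 - 20*t^3 + 19*t^2 - 14*t - 8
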